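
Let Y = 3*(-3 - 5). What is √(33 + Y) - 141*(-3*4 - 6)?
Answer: 2541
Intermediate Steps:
Y = -24 (Y = 3*(-8) = -24)
√(33 + Y) - 141*(-3*4 - 6) = √(33 - 24) - 141*(-3*4 - 6) = √9 - 141*(-12 - 6) = 3 - 141*(-18) = 3 + 2538 = 2541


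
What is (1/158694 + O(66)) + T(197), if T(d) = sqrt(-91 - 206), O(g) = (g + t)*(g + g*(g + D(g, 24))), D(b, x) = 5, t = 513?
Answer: 436631941153/158694 + 3*I*sqrt(33) ≈ 2.7514e+6 + 17.234*I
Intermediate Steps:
O(g) = (513 + g)*(g + g*(5 + g)) (O(g) = (g + 513)*(g + g*(g + 5)) = (513 + g)*(g + g*(5 + g)))
T(d) = 3*I*sqrt(33) (T(d) = sqrt(-297) = 3*I*sqrt(33))
(1/158694 + O(66)) + T(197) = (1/158694 + 66*(3078 + 66**2 + 519*66)) + 3*I*sqrt(33) = (1/158694 + 66*(3078 + 4356 + 34254)) + 3*I*sqrt(33) = (1/158694 + 66*41688) + 3*I*sqrt(33) = (1/158694 + 2751408) + 3*I*sqrt(33) = 436631941153/158694 + 3*I*sqrt(33)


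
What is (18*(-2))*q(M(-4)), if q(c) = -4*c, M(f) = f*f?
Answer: 2304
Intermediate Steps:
M(f) = f**2
(18*(-2))*q(M(-4)) = (18*(-2))*(-4*(-4)**2) = -(-144)*16 = -36*(-64) = 2304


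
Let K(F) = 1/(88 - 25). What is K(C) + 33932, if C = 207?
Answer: 2137717/63 ≈ 33932.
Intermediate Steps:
K(F) = 1/63
K(C) + 33932 = 1/63 + 33932 = 2137717/63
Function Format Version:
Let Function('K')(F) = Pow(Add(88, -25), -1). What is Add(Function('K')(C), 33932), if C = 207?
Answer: Rational(2137717, 63) ≈ 33932.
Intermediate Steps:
Function('K')(F) = Rational(1, 63) (Function('K')(F) = Pow(63, -1) = Rational(1, 63))
Add(Function('K')(C), 33932) = Add(Rational(1, 63), 33932) = Rational(2137717, 63)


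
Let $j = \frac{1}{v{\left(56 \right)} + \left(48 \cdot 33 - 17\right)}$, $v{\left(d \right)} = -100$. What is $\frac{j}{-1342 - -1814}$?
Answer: $\frac{1}{692424} \approx 1.4442 \cdot 10^{-6}$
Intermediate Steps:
$j = \frac{1}{1467}$ ($j = \frac{1}{-100 + \left(48 \cdot 33 - 17\right)} = \frac{1}{-100 + \left(1584 - 17\right)} = \frac{1}{-100 + 1567} = \frac{1}{1467} \approx 0.00068166$)
$\frac{j}{-1342 - -1814} = \frac{1}{1467 \left(-1342 - -1814\right)} = \frac{1}{1467 \left(-1342 + 1814\right)} = \frac{1}{1467 \cdot 472} = \frac{1}{1467} \cdot \frac{1}{472} = \frac{1}{692424}$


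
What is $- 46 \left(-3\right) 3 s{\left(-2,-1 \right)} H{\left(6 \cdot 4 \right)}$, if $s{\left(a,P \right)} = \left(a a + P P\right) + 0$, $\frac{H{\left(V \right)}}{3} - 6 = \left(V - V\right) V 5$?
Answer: $37260$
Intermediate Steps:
$H{\left(V \right)} = 18$ ($H{\left(V \right)} = 18 + 3 \left(V - V\right) V 5 = 18 + 3 \cdot 0 V 5 = 18 + 3 \cdot 0 \cdot 5 = 18 + 3 \cdot 0 = 18 + 0 = 18$)
$s{\left(a,P \right)} = P^{2} + a^{2}$ ($s{\left(a,P \right)} = \left(a^{2} + P^{2}\right) + 0 = \left(P^{2} + a^{2}\right) + 0 = P^{2} + a^{2}$)
$- 46 \left(-3\right) 3 s{\left(-2,-1 \right)} H{\left(6 \cdot 4 \right)} = - 46 \left(-3\right) 3 \left(\left(-1\right)^{2} + \left(-2\right)^{2}\right) 18 = - 46 \left(- 9 \left(1 + 4\right)\right) 18 = - 46 \left(\left(-9\right) 5\right) 18 = \left(-46\right) \left(-45\right) 18 = 2070 \cdot 18 = 37260$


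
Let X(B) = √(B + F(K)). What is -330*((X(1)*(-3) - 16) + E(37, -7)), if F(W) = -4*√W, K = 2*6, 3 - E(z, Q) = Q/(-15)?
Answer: 4444 + 990*√(1 - 8*√3) ≈ 4444.0 + 3549.7*I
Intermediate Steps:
E(z, Q) = 3 + Q/15 (E(z, Q) = 3 - Q/(-15) = 3 - Q*(-1)/15 = 3 - (-1)*Q/15 = 3 + Q/15)
K = 12
X(B) = √(B - 8*√3)
-330*((X(1)*(-3) - 16) + E(37, -7)) = -330*((√(1 - 8*√3)*(-3) - 16) + (3 + (1/15)*(-7))) = -330*((-3*√(1 - 8*√3) - 16) + (3 - 7/15)) = -330*((-16 - 3*√(1 - 8*√3)) + 38/15) = -330*(-202/15 - 3*√(1 - 8*√3)) = 4444 + 990*√(1 - 8*√3)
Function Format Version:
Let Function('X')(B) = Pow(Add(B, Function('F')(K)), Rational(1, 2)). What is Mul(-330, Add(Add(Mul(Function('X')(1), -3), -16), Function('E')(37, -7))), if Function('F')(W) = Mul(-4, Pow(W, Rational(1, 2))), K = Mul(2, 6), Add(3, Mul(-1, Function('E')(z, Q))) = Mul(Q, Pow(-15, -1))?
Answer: Add(4444, Mul(990, Pow(Add(1, Mul(-8, Pow(3, Rational(1, 2)))), Rational(1, 2)))) ≈ Add(4444.0, Mul(3549.7, I))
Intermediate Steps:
Function('E')(z, Q) = Add(3, Mul(Rational(1, 15), Q)) (Function('E')(z, Q) = Add(3, Mul(-1, Mul(Q, Pow(-15, -1)))) = Add(3, Mul(-1, Mul(Q, Rational(-1, 15)))) = Add(3, Mul(-1, Mul(Rational(-1, 15), Q))) = Add(3, Mul(Rational(1, 15), Q)))
K = 12
Function('X')(B) = Pow(Add(B, Mul(-8, Pow(3, Rational(1, 2)))), Rational(1, 2)) (Function('X')(B) = Pow(Add(B, Mul(-4, Pow(12, Rational(1, 2)))), Rational(1, 2)) = Pow(Add(B, Mul(-4, Mul(2, Pow(3, Rational(1, 2))))), Rational(1, 2)) = Pow(Add(B, Mul(-8, Pow(3, Rational(1, 2)))), Rational(1, 2)))
Mul(-330, Add(Add(Mul(Function('X')(1), -3), -16), Function('E')(37, -7))) = Mul(-330, Add(Add(Mul(Pow(Add(1, Mul(-8, Pow(3, Rational(1, 2)))), Rational(1, 2)), -3), -16), Add(3, Mul(Rational(1, 15), -7)))) = Mul(-330, Add(Add(Mul(-3, Pow(Add(1, Mul(-8, Pow(3, Rational(1, 2)))), Rational(1, 2))), -16), Add(3, Rational(-7, 15)))) = Mul(-330, Add(Add(-16, Mul(-3, Pow(Add(1, Mul(-8, Pow(3, Rational(1, 2)))), Rational(1, 2)))), Rational(38, 15))) = Mul(-330, Add(Rational(-202, 15), Mul(-3, Pow(Add(1, Mul(-8, Pow(3, Rational(1, 2)))), Rational(1, 2))))) = Add(4444, Mul(990, Pow(Add(1, Mul(-8, Pow(3, Rational(1, 2)))), Rational(1, 2))))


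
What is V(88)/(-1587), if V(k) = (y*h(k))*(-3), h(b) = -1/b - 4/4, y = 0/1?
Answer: 0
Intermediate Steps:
y = 0 (y = 0*1 = 0)
h(b) = -1 - 1/b (h(b) = -1/b - 4*¼ = -1/b - 1 = -1 - 1/b)
V(k) = 0 (V(k) = (0*((-1 - k)/k))*(-3) = 0*(-3) = 0)
V(88)/(-1587) = 0/(-1587) = 0*(-1/1587) = 0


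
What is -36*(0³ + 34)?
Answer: -1224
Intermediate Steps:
-36*(0³ + 34) = -36*(0 + 34) = -36*34 = -1224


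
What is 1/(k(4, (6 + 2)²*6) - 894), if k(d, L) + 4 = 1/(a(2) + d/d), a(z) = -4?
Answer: -3/2695 ≈ -0.0011132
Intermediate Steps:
k(d, L) = -13/3 (k(d, L) = -4 + 1/(-4 + d/d) = -4 + 1/(-4 + 1) = -4 + 1/(-3) = -4 - ⅓ = -13/3)
1/(k(4, (6 + 2)²*6) - 894) = 1/(-13/3 - 894) = 1/(-2695/3) = -3/2695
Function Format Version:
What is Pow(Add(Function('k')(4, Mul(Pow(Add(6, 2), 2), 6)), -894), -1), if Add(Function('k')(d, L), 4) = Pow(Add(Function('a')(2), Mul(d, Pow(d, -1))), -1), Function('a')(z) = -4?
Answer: Rational(-3, 2695) ≈ -0.0011132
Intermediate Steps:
Function('k')(d, L) = Rational(-13, 3) (Function('k')(d, L) = Add(-4, Pow(Add(-4, Mul(d, Pow(d, -1))), -1)) = Add(-4, Pow(Add(-4, 1), -1)) = Add(-4, Pow(-3, -1)) = Add(-4, Rational(-1, 3)) = Rational(-13, 3))
Pow(Add(Function('k')(4, Mul(Pow(Add(6, 2), 2), 6)), -894), -1) = Pow(Add(Rational(-13, 3), -894), -1) = Pow(Rational(-2695, 3), -1) = Rational(-3, 2695)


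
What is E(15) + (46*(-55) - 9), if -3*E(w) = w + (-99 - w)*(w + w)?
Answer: -1404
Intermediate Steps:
E(w) = -w/3 - 2*w*(-99 - w)/3 (E(w) = -(w + (-99 - w)*(w + w))/3 = -(w + (-99 - w)*(2*w))/3 = -(w + 2*w*(-99 - w))/3 = -w/3 - 2*w*(-99 - w)/3)
E(15) + (46*(-55) - 9) = (1/3)*15*(197 + 2*15) + (46*(-55) - 9) = (1/3)*15*(197 + 30) + (-2530 - 9) = (1/3)*15*227 - 2539 = 1135 - 2539 = -1404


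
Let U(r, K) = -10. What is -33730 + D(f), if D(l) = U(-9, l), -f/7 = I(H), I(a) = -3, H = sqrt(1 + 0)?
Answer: -33740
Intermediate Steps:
H = 1 (H = sqrt(1) = 1)
f = 21 (f = -7*(-3) = 21)
D(l) = -10
-33730 + D(f) = -33730 - 10 = -33740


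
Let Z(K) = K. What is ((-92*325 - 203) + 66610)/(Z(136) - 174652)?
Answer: -12169/58172 ≈ -0.20919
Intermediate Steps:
((-92*325 - 203) + 66610)/(Z(136) - 174652) = ((-92*325 - 203) + 66610)/(136 - 174652) = ((-29900 - 203) + 66610)/(-174516) = (-30103 + 66610)*(-1/174516) = 36507*(-1/174516) = -12169/58172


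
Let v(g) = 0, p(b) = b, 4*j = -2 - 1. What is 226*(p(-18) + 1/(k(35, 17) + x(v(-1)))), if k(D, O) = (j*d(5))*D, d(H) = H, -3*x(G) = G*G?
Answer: -2136604/525 ≈ -4069.7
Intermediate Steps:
j = -3/4 (j = (-2 - 1)/4 = (1/4)*(-3) = -3/4 ≈ -0.75000)
x(G) = -G**2/3 (x(G) = -G*G/3 = -G**2/3)
k(D, O) = -15*D/4 (k(D, O) = (-3/4*5)*D = -15*D/4)
226*(p(-18) + 1/(k(35, 17) + x(v(-1)))) = 226*(-18 + 1/(-15/4*35 - 1/3*0**2)) = 226*(-18 + 1/(-525/4 - 1/3*0)) = 226*(-18 + 1/(-525/4 + 0)) = 226*(-18 + 1/(-525/4)) = 226*(-18 - 4/525) = 226*(-9454/525) = -2136604/525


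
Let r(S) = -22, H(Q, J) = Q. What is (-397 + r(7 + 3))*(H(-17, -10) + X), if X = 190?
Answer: -72487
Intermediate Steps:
(-397 + r(7 + 3))*(H(-17, -10) + X) = (-397 - 22)*(-17 + 190) = -419*173 = -72487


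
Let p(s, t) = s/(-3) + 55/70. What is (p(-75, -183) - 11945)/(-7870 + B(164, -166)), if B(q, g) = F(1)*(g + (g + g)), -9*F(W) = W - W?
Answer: 166869/110180 ≈ 1.5145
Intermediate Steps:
p(s, t) = 11/14 - s/3 (p(s, t) = s*(-1/3) + 55*(1/70) = -s/3 + 11/14 = 11/14 - s/3)
F(W) = 0 (F(W) = -(W - W)/9 = -1/9*0 = 0)
B(q, g) = 0 (B(q, g) = 0*(g + (g + g)) = 0*(g + 2*g) = 0*(3*g) = 0)
(p(-75, -183) - 11945)/(-7870 + B(164, -166)) = ((11/14 - 1/3*(-75)) - 11945)/(-7870 + 0) = ((11/14 + 25) - 11945)/(-7870) = (361/14 - 11945)*(-1/7870) = -166869/14*(-1/7870) = 166869/110180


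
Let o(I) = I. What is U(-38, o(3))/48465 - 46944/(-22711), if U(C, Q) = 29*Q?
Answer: 759038939/366896205 ≈ 2.0688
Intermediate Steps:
U(-38, o(3))/48465 - 46944/(-22711) = (29*3)/48465 - 46944/(-22711) = 87*(1/48465) - 46944*(-1/22711) = 29/16155 + 46944/22711 = 759038939/366896205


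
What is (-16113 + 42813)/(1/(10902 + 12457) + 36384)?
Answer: 623685300/849893857 ≈ 0.73384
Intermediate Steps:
(-16113 + 42813)/(1/(10902 + 12457) + 36384) = 26700/(1/23359 + 36384) = 26700/(849893857/23359) = 26700*(23359/849893857) = 623685300/849893857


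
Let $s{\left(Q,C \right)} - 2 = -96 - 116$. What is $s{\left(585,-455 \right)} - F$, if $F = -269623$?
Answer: $269413$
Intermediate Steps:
$s{\left(Q,C \right)} = -210$ ($s{\left(Q,C \right)} = 2 - 212 = -210$)
$s{\left(585,-455 \right)} - F = -210 - -269623 = -210 + 269623 = 269413$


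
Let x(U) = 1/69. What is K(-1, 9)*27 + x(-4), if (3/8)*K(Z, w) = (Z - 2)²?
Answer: 44713/69 ≈ 648.01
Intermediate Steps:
K(Z, w) = 8*(-2 + Z)²/3 (K(Z, w) = 8*(Z - 2)²/3 = 8*(-2 + Z)²/3)
x(U) = 1/69
K(-1, 9)*27 + x(-4) = (8*(-2 - 1)²/3)*27 + 1/69 = ((8/3)*(-3)²)*27 + 1/69 = ((8/3)*9)*27 + 1/69 = 24*27 + 1/69 = 648 + 1/69 = 44713/69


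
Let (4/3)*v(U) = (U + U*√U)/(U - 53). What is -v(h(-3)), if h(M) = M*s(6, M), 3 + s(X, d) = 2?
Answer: 9/200 + 9*√3/200 ≈ 0.12294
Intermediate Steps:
s(X, d) = -1 (s(X, d) = -3 + 2 = -1)
h(M) = -M (h(M) = M*(-1) = -M)
v(U) = 3*(U + U^(3/2))/(4*(-53 + U)) (v(U) = 3*((U + U*√U)/(U - 53))/4 = 3*((U + U^(3/2))/(-53 + U))/4 = 3*(U + U^(3/2))/(4*(-53 + U)))
-v(h(-3)) = -3*(-1*(-3) + (-1*(-3))^(3/2))/(4*(-53 - 1*(-3))) = -3*(3 + 3^(3/2))/(4*(-53 + 3)) = -3*(3 + 3*√3)/(4*(-50)) = -3*(-1)*(3 + 3*√3)/(4*50) = -(-9/200 - 9*√3/200) = 9/200 + 9*√3/200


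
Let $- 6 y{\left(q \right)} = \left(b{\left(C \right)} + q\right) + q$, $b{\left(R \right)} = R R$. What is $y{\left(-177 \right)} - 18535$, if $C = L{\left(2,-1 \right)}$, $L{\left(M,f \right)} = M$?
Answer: $- \frac{55430}{3} \approx -18477.0$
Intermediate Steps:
$C = 2$
$b{\left(R \right)} = R^{2}$
$y{\left(q \right)} = - \frac{2}{3} - \frac{q}{3}$ ($y{\left(q \right)} = - \frac{\left(2^{2} + q\right) + q}{6} = - \frac{\left(4 + q\right) + q}{6} = - \frac{4 + 2 q}{6} = - \frac{2}{3} - \frac{q}{3}$)
$y{\left(-177 \right)} - 18535 = \left(- \frac{2}{3} - -59\right) - 18535 = \left(- \frac{2}{3} + 59\right) - 18535 = \frac{175}{3} - 18535 = - \frac{55430}{3}$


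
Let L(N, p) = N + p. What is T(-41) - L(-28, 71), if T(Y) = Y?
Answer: -84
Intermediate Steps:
T(-41) - L(-28, 71) = -41 - (-28 + 71) = -41 - 1*43 = -41 - 43 = -84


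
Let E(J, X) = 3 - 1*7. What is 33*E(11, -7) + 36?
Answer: -96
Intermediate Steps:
E(J, X) = -4 (E(J, X) = 3 - 7 = -4)
33*E(11, -7) + 36 = 33*(-4) + 36 = -132 + 36 = -96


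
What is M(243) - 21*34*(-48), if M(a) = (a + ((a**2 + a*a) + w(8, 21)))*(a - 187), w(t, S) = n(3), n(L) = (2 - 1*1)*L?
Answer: 6661536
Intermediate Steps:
n(L) = L (n(L) = (2 - 1)*L = 1*L = L)
w(t, S) = 3
M(a) = (-187 + a)*(3 + a + 2*a**2) (M(a) = (a + ((a**2 + a*a) + 3))*(a - 187) = (a + ((a**2 + a**2) + 3))*(-187 + a) = (a + (2*a**2 + 3))*(-187 + a) = (a + (3 + 2*a**2))*(-187 + a) = (3 + a + 2*a**2)*(-187 + a) = (-187 + a)*(3 + a + 2*a**2))
M(243) - 21*34*(-48) = (-561 - 373*243**2 - 184*243 + 2*243**3) - 21*34*(-48) = (-561 - 373*59049 - 44712 + 2*14348907) - 714*(-48) = (-561 - 22025277 - 44712 + 28697814) - 1*(-34272) = 6627264 + 34272 = 6661536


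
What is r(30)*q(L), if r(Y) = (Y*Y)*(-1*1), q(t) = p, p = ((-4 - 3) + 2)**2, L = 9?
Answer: -22500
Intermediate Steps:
p = 25 (p = (-7 + 2)**2 = (-5)**2 = 25)
q(t) = 25
r(Y) = -Y**2 (r(Y) = Y**2*(-1) = -Y**2)
r(30)*q(L) = -1*30**2*25 = -1*900*25 = -900*25 = -22500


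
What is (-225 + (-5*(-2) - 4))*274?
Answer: -60006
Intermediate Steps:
(-225 + (-5*(-2) - 4))*274 = (-225 + (10 - 4))*274 = (-225 + 6)*274 = -219*274 = -60006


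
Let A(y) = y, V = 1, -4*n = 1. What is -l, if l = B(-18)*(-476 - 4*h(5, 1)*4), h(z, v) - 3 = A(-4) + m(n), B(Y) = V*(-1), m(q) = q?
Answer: -456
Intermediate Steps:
n = -1/4 (n = -1/4*1 = -1/4 ≈ -0.25000)
B(Y) = -1 (B(Y) = 1*(-1) = -1)
h(z, v) = -5/4 (h(z, v) = 3 + (-4 - 1/4) = 3 - 17/4 = -5/4)
l = 456 (l = -(-476 - 4*(-5/4)*4) = -(-476 + 5*4) = -(-476 + 20) = -1*(-456) = 456)
-l = -1*456 = -456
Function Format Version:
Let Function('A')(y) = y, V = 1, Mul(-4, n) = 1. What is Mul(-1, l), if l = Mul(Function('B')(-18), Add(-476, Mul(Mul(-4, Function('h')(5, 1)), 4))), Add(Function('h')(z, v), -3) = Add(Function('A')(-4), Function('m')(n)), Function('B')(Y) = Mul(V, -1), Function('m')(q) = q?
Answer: -456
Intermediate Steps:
n = Rational(-1, 4) (n = Mul(Rational(-1, 4), 1) = Rational(-1, 4) ≈ -0.25000)
Function('B')(Y) = -1 (Function('B')(Y) = Mul(1, -1) = -1)
Function('h')(z, v) = Rational(-5, 4) (Function('h')(z, v) = Add(3, Add(-4, Rational(-1, 4))) = Add(3, Rational(-17, 4)) = Rational(-5, 4))
l = 456 (l = Mul(-1, Add(-476, Mul(Mul(-4, Rational(-5, 4)), 4))) = Mul(-1, Add(-476, Mul(5, 4))) = Mul(-1, Add(-476, 20)) = Mul(-1, -456) = 456)
Mul(-1, l) = Mul(-1, 456) = -456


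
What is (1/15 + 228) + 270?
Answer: 7471/15 ≈ 498.07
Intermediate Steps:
(1/15 + 228) + 270 = 3421/15 + 270 = 7471/15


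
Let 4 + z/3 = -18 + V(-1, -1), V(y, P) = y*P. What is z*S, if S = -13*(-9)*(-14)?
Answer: 103194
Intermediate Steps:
V(y, P) = P*y
S = -1638 (S = 117*(-14) = -1638)
z = -63 (z = -12 + 3*(-18 - 1*(-1)) = -12 + 3*(-18 + 1) = -12 + 3*(-17) = -12 - 51 = -63)
z*S = -63*(-1638) = 103194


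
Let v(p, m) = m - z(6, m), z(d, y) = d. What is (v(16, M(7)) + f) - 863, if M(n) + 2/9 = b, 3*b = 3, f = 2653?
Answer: 16063/9 ≈ 1784.8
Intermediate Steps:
b = 1 (b = (⅓)*3 = 1)
M(n) = 7/9 (M(n) = -2/9 + 1 = 7/9)
v(p, m) = -6 + m (v(p, m) = m - 1*6 = m - 6 = -6 + m)
(v(16, M(7)) + f) - 863 = ((-6 + 7/9) + 2653) - 863 = (-47/9 + 2653) - 863 = 23830/9 - 863 = 16063/9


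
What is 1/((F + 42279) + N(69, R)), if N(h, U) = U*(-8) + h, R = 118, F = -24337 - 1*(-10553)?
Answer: 1/27620 ≈ 3.6206e-5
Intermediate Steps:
F = -13784 (F = -24337 + 10553 = -13784)
N(h, U) = h - 8*U (N(h, U) = -8*U + h = h - 8*U)
1/((F + 42279) + N(69, R)) = 1/((-13784 + 42279) + (69 - 8*118)) = 1/(28495 + (69 - 944)) = 1/(28495 - 875) = 1/27620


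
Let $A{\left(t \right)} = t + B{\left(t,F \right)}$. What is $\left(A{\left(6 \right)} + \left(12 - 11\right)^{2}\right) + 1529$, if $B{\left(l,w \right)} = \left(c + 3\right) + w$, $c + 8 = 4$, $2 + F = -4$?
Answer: $1529$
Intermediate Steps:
$F = -6$ ($F = -2 - 4 = -6$)
$c = -4$ ($c = -8 + 4 = -4$)
$B{\left(l,w \right)} = -1 + w$ ($B{\left(l,w \right)} = \left(-4 + 3\right) + w = -1 + w$)
$A{\left(t \right)} = -7 + t$ ($A{\left(t \right)} = t - 7 = -7 + t$)
$\left(A{\left(6 \right)} + \left(12 - 11\right)^{2}\right) + 1529 = \left(\left(-7 + 6\right) + \left(12 - 11\right)^{2}\right) + 1529 = \left(-1 + 1^{2}\right) + 1529 = \left(-1 + 1\right) + 1529 = 0 + 1529 = 1529$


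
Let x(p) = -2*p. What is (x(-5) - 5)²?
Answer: 25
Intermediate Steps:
(x(-5) - 5)² = (-2*(-5) - 5)² = (10 - 5)² = 5² = 25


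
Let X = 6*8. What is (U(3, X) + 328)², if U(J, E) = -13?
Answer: 99225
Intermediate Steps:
X = 48
(U(3, X) + 328)² = (-13 + 328)² = 315² = 99225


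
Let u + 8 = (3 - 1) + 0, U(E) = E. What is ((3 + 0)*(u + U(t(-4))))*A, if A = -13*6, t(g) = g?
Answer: 2340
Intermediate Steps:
A = -78
u = -6 (u = -8 + ((3 - 1) + 0) = -8 + (2 + 0) = -8 + 2 = -6)
((3 + 0)*(u + U(t(-4))))*A = ((3 + 0)*(-6 - 4))*(-78) = (3*(-10))*(-78) = -30*(-78) = 2340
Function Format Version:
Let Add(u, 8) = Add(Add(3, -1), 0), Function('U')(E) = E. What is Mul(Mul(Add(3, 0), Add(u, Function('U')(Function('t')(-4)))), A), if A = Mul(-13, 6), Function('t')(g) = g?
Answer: 2340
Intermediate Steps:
A = -78
u = -6 (u = Add(-8, Add(Add(3, -1), 0)) = Add(-8, Add(2, 0)) = Add(-8, 2) = -6)
Mul(Mul(Add(3, 0), Add(u, Function('U')(Function('t')(-4)))), A) = Mul(Mul(Add(3, 0), Add(-6, -4)), -78) = Mul(Mul(3, -10), -78) = Mul(-30, -78) = 2340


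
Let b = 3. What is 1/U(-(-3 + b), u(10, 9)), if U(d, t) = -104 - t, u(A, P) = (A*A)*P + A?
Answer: -1/1014 ≈ -0.00098619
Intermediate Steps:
u(A, P) = A + P*A**2 (u(A, P) = A**2*P + A = P*A**2 + A = A + P*A**2)
1/U(-(-3 + b), u(10, 9)) = 1/(-104 - 10*(1 + 10*9)) = 1/(-104 - 10*(1 + 90)) = 1/(-104 - 10*91) = 1/(-104 - 1*910) = 1/(-104 - 910) = 1/(-1014) = -1/1014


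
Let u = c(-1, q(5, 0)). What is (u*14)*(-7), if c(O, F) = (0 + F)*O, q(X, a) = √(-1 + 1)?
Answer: 0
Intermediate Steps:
q(X, a) = 0 (q(X, a) = √0 = 0)
c(O, F) = F*O
u = 0 (u = 0*(-1) = 0)
(u*14)*(-7) = (0*14)*(-7) = 0*(-7) = 0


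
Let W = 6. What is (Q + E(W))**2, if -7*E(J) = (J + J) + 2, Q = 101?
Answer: 9801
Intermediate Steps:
E(J) = -2/7 - 2*J/7 (E(J) = -((J + J) + 2)/7 = -(2*J + 2)/7 = -(2 + 2*J)/7 = -2/7 - 2*J/7)
(Q + E(W))**2 = (101 + (-2/7 - 2/7*6))**2 = (101 + (-2/7 - 12/7))**2 = (101 - 2)**2 = 99**2 = 9801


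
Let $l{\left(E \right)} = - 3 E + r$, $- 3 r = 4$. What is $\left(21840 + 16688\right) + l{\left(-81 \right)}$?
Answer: $\frac{116309}{3} \approx 38770.0$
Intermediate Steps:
$r = - \frac{4}{3}$ ($r = \left(- \frac{1}{3}\right) 4 = - \frac{4}{3} \approx -1.3333$)
$l{\left(E \right)} = - \frac{4}{3} - 3 E$ ($l{\left(E \right)} = - 3 E - \frac{4}{3} = - \frac{4}{3} - 3 E$)
$\left(21840 + 16688\right) + l{\left(-81 \right)} = \left(21840 + 16688\right) - - \frac{725}{3} = 38528 + \left(- \frac{4}{3} + 243\right) = 38528 + \frac{725}{3} = \frac{116309}{3}$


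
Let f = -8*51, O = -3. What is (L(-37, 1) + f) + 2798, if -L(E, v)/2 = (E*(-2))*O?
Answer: 2834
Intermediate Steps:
f = -408
L(E, v) = -12*E (L(E, v) = -2*E*(-2)*(-3) = -2*(-2*E)*(-3) = -12*E)
(L(-37, 1) + f) + 2798 = (-12*(-37) - 408) + 2798 = (444 - 408) + 2798 = 36 + 2798 = 2834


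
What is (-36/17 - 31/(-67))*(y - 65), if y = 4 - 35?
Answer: 180960/1139 ≈ 158.88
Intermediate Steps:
y = -31
(-36/17 - 31/(-67))*(y - 65) = (-36/17 - 31/(-67))*(-31 - 65) = (-36*1/17 - 31*(-1/67))*(-96) = (-36/17 + 31/67)*(-96) = -1885/1139*(-96) = 180960/1139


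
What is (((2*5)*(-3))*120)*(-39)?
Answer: 140400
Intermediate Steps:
(((2*5)*(-3))*120)*(-39) = ((10*(-3))*120)*(-39) = -30*120*(-39) = -3600*(-39) = 140400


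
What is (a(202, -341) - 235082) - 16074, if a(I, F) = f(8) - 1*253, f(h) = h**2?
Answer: -251345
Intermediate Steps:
a(I, F) = -189 (a(I, F) = 8**2 - 1*253 = 64 - 253 = -189)
(a(202, -341) - 235082) - 16074 = (-189 - 235082) - 16074 = -235271 - 16074 = -251345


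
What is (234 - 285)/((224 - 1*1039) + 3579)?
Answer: -51/2764 ≈ -0.018452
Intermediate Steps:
(234 - 285)/((224 - 1*1039) + 3579) = -51/((224 - 1039) + 3579) = -51/(-815 + 3579) = -51/2764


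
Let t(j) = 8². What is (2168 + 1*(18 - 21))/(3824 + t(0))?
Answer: 2165/3888 ≈ 0.55684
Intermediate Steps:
t(j) = 64
(2168 + 1*(18 - 21))/(3824 + t(0)) = (2168 + 1*(18 - 21))/(3824 + 64) = (2168 + 1*(-3))/3888 = (2168 - 3)*(1/3888) = 2165*(1/3888) = 2165/3888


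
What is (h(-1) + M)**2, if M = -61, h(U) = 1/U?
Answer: 3844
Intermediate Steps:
(h(-1) + M)**2 = (1/(-1) - 61)**2 = (-1 - 61)**2 = (-62)**2 = 3844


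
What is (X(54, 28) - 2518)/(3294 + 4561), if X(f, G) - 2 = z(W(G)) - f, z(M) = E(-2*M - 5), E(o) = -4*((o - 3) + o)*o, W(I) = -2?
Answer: -518/1571 ≈ -0.32973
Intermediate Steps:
E(o) = -4*o*(-3 + 2*o) (E(o) = -4*((-3 + o) + o)*o = -4*(-3 + 2*o)*o = -4*o*(-3 + 2*o))
z(M) = 4*(-5 - 2*M)*(13 + 4*M) (z(M) = 4*(-2*M - 5)*(3 - 2*(-2*M - 5)) = 4*(-5 - 2*M)*(3 - 2*(-5 - 2*M)) = 4*(-5 - 2*M)*(3 + (10 + 4*M)) = 4*(-5 - 2*M)*(13 + 4*M))
X(f, G) = -18 - f (X(f, G) = 2 + ((-260 - 184*(-2) - 32*(-2)²) - f) = 2 + ((-260 + 368 - 32*4) - f) = 2 + ((-260 + 368 - 128) - f) = 2 + (-20 - f) = -18 - f)
(X(54, 28) - 2518)/(3294 + 4561) = ((-18 - 1*54) - 2518)/(3294 + 4561) = ((-18 - 54) - 2518)/7855 = (-72 - 2518)*(1/7855) = -2590*1/7855 = -518/1571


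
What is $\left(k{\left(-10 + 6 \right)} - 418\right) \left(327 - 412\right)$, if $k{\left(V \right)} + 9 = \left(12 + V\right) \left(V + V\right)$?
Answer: $41735$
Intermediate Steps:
$k{\left(V \right)} = -9 + 2 V \left(12 + V\right)$ ($k{\left(V \right)} = -9 + \left(12 + V\right) \left(V + V\right) = -9 + \left(12 + V\right) 2 V = -9 + 2 V \left(12 + V\right)$)
$\left(k{\left(-10 + 6 \right)} - 418\right) \left(327 - 412\right) = \left(\left(-9 + 2 \left(-10 + 6\right)^{2} + 24 \left(-10 + 6\right)\right) - 418\right) \left(327 - 412\right) = \left(\left(-9 + 2 \left(-4\right)^{2} + 24 \left(-4\right)\right) - 418\right) \left(327 - 412\right) = \left(\left(-9 + 2 \cdot 16 - 96\right) - 418\right) \left(-85\right) = \left(\left(-9 + 32 - 96\right) - 418\right) \left(-85\right) = \left(-73 - 418\right) \left(-85\right) = \left(-491\right) \left(-85\right) = 41735$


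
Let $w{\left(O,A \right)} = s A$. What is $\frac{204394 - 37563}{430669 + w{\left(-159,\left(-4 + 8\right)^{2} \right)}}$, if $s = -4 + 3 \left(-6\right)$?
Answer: $\frac{166831}{430317} \approx 0.38769$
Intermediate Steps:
$s = -22$ ($s = -4 - 18 = -22$)
$w{\left(O,A \right)} = - 22 A$
$\frac{204394 - 37563}{430669 + w{\left(-159,\left(-4 + 8\right)^{2} \right)}} = \frac{204394 - 37563}{430669 - 22 \left(-4 + 8\right)^{2}} = \frac{166831}{430669 - 22 \cdot 4^{2}} = \frac{166831}{430669 - 352} = \frac{166831}{430317}$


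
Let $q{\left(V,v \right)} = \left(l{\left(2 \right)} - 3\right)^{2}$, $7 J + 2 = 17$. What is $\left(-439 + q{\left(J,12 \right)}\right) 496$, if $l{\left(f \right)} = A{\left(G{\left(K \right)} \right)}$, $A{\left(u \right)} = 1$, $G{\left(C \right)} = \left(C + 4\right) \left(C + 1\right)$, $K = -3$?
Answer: $-215760$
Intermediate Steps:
$J = \frac{15}{7}$ ($J = - \frac{2}{7} + \frac{1}{7} \cdot 17 = - \frac{2}{7} + \frac{17}{7} = \frac{15}{7} \approx 2.1429$)
$G{\left(C \right)} = \left(1 + C\right) \left(4 + C\right)$ ($G{\left(C \right)} = \left(4 + C\right) \left(1 + C\right) = \left(1 + C\right) \left(4 + C\right)$)
$l{\left(f \right)} = 1$
$q{\left(V,v \right)} = 4$ ($q{\left(V,v \right)} = \left(1 - 3\right)^{2} = \left(-2\right)^{2} = 4$)
$\left(-439 + q{\left(J,12 \right)}\right) 496 = \left(-439 + 4\right) 496 = \left(-435\right) 496 = -215760$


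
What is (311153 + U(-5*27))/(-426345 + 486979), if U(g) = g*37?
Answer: 153079/30317 ≈ 5.0493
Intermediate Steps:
U(g) = 37*g
(311153 + U(-5*27))/(-426345 + 486979) = (311153 + 37*(-5*27))/(-426345 + 486979) = (311153 + 37*(-135))/60634 = (311153 - 4995)*(1/60634) = 306158*(1/60634) = 153079/30317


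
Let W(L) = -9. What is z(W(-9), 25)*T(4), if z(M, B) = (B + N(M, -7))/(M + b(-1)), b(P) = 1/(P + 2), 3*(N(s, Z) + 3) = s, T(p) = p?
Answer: -19/2 ≈ -9.5000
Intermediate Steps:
N(s, Z) = -3 + s/3
b(P) = 1/(2 + P)
z(M, B) = (-3 + B + M/3)/(1 + M) (z(M, B) = (B + (-3 + M/3))/(M + 1/(2 - 1)) = (-3 + B + M/3)/(M + 1/1) = (-3 + B + M/3)/(M + 1) = (-3 + B + M/3)/(1 + M))
z(W(-9), 25)*T(4) = ((-3 + 25 + (⅓)*(-9))/(1 - 9))*4 = ((-3 + 25 - 3)/(-8))*4 = -⅛*19*4 = -19/8*4 = -19/2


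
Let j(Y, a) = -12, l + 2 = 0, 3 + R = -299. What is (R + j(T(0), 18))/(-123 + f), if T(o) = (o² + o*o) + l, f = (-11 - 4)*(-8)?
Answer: 314/3 ≈ 104.67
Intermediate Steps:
R = -302 (R = -3 - 299 = -302)
l = -2 (l = -2 + 0 = -2)
f = 120 (f = -15*(-8) = 120)
T(o) = -2 + 2*o² (T(o) = (o² + o*o) - 2 = (o² + o²) - 2 = 2*o² - 2 = -2 + 2*o²)
(R + j(T(0), 18))/(-123 + f) = (-302 - 12)/(-123 + 120) = -314/(-3) = -314*(-⅓) = 314/3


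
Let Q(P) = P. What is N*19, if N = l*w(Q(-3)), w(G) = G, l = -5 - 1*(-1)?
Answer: 228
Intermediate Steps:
l = -4 (l = -5 + 1 = -4)
N = 12 (N = -4*(-3) = 12)
N*19 = 12*19 = 228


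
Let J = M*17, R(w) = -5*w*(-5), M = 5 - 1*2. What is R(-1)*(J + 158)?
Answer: -5225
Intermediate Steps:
M = 3 (M = 5 - 2 = 3)
R(w) = 25*w
J = 51 (J = 3*17 = 51)
R(-1)*(J + 158) = (25*(-1))*(51 + 158) = -25*209 = -5225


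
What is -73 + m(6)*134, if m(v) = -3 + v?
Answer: 329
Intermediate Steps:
-73 + m(6)*134 = -73 + (-3 + 6)*134 = -73 + 3*134 = -73 + 402 = 329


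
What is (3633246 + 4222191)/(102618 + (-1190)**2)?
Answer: 7855437/1518718 ≈ 5.1724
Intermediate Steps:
(3633246 + 4222191)/(102618 + (-1190)**2) = 7855437/(102618 + 1416100) = 7855437/1518718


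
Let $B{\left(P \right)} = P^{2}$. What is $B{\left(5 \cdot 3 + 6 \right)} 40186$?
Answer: $17722026$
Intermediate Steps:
$B{\left(5 \cdot 3 + 6 \right)} 40186 = \left(5 \cdot 3 + 6\right)^{2} \cdot 40186 = \left(15 + 6\right)^{2} \cdot 40186 = 21^{2} \cdot 40186 = 441 \cdot 40186 = 17722026$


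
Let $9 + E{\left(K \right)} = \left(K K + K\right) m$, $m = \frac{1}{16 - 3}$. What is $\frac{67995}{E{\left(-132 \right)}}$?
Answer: $\frac{58929}{1145} \approx 51.466$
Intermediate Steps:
$m = \frac{1}{13} \approx 0.076923$
$E{\left(K \right)} = -9 + \frac{K}{13} + \frac{K^{2}}{13}$ ($E{\left(K \right)} = -9 + \left(K K + K\right) \frac{1}{13} = -9 + \left(K^{2} + K\right) \frac{1}{13} = -9 + \left(K + K^{2}\right) \frac{1}{13} = -9 + \left(\frac{K}{13} + \frac{K^{2}}{13}\right) = -9 + \frac{K}{13} + \frac{K^{2}}{13}$)
$\frac{67995}{E{\left(-132 \right)}} = \frac{67995}{-9 + \frac{1}{13} \left(-132\right) + \frac{\left(-132\right)^{2}}{13}} = \frac{67995}{-9 - \frac{132}{13} + \frac{1}{13} \cdot 17424} = \frac{67995}{-9 - \frac{132}{13} + \frac{17424}{13}} = \frac{67995}{\frac{17175}{13}} = 67995 \cdot \frac{13}{17175} = \frac{58929}{1145}$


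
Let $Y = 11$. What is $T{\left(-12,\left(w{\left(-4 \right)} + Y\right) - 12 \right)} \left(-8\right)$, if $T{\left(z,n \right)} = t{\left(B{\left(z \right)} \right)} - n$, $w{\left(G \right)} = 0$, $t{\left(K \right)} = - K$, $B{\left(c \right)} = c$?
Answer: $-104$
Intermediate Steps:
$T{\left(z,n \right)} = - n - z$ ($T{\left(z,n \right)} = - z - n = - n - z$)
$T{\left(-12,\left(w{\left(-4 \right)} + Y\right) - 12 \right)} \left(-8\right) = \left(- (\left(0 + 11\right) - 12) - -12\right) \left(-8\right) = \left(- (11 - 12) + 12\right) \left(-8\right) = \left(\left(-1\right) \left(-1\right) + 12\right) \left(-8\right) = \left(1 + 12\right) \left(-8\right) = 13 \left(-8\right) = -104$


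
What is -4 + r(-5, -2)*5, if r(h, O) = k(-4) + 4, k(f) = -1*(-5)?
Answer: 41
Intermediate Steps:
k(f) = 5
r(h, O) = 9 (r(h, O) = 5 + 4 = 9)
-4 + r(-5, -2)*5 = -4 + 9*5 = -4 + 45 = 41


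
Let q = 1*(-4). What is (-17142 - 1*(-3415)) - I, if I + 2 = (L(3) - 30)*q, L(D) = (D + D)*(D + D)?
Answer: -13701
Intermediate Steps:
L(D) = 4*D**2 (L(D) = (2*D)*(2*D) = 4*D**2)
q = -4
I = -26 (I = -2 + (4*3**2 - 30)*(-4) = -2 + (4*9 - 30)*(-4) = -2 + (36 - 30)*(-4) = -2 + 6*(-4) = -2 - 24 = -26)
(-17142 - 1*(-3415)) - I = (-17142 - 1*(-3415)) - 1*(-26) = (-17142 + 3415) + 26 = -13727 + 26 = -13701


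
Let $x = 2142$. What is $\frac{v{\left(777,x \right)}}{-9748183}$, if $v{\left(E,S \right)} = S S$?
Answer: $- \frac{4588164}{9748183} \approx -0.47067$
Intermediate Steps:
$v{\left(E,S \right)} = S^{2}$
$\frac{v{\left(777,x \right)}}{-9748183} = \frac{2142^{2}}{-9748183} = 4588164 \left(- \frac{1}{9748183}\right) = - \frac{4588164}{9748183}$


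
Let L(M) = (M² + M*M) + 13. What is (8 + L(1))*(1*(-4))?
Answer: -92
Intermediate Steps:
L(M) = 13 + 2*M² (L(M) = (M² + M²) + 13 = 2*M² + 13 = 13 + 2*M²)
(8 + L(1))*(1*(-4)) = (8 + (13 + 2*1²))*(1*(-4)) = (8 + (13 + 2*1))*(-4) = (8 + (13 + 2))*(-4) = (8 + 15)*(-4) = 23*(-4) = -92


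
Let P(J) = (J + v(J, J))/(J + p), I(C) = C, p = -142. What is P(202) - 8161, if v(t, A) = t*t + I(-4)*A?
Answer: -224731/30 ≈ -7491.0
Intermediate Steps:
v(t, A) = t² - 4*A (v(t, A) = t*t - 4*A = t² - 4*A)
P(J) = (J² - 3*J)/(-142 + J) (P(J) = (J + (J² - 4*J))/(J - 142) = (J² - 3*J)/(-142 + J))
P(202) - 8161 = 202*(-3 + 202)/(-142 + 202) - 8161 = 202*199/60 - 8161 = 202*(1/60)*199 - 8161 = 20099/30 - 8161 = -224731/30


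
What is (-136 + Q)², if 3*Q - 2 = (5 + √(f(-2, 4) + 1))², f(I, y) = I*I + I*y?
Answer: 49052/3 - 2560*I*√3/3 ≈ 16351.0 - 1478.0*I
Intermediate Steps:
f(I, y) = I² + I*y
Q = ⅔ + (5 + I*√3)²/3 (Q = ⅔ + (5 + √(-2*(-2 + 4) + 1))²/3 = ⅔ + (5 + √(-2*2 + 1))²/3 = ⅔ + (5 + √(-4 + 1))²/3 = ⅔ + (5 + √(-3))²/3 = ⅔ + (5 + I*√3)²/3 ≈ 8.0 + 5.7735*I)
(-136 + Q)² = (-136 + (8 + 10*I*√3/3))² = (-128 + 10*I*√3/3)²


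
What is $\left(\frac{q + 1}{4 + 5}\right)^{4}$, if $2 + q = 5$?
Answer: $\frac{256}{6561} \approx 0.039018$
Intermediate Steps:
$q = 3$ ($q = -2 + 5 = 3$)
$\left(\frac{q + 1}{4 + 5}\right)^{4} = \left(\frac{3 + 1}{4 + 5}\right)^{4} = \left(\frac{4}{9}\right)^{4} = \frac{256}{6561}$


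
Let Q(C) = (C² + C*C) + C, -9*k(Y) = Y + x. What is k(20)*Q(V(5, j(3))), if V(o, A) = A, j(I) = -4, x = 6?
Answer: -728/9 ≈ -80.889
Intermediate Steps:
k(Y) = -⅔ - Y/9 (k(Y) = -(Y + 6)/9 = -(6 + Y)/9 = -⅔ - Y/9)
Q(C) = C + 2*C² (Q(C) = (C² + C²) + C = 2*C² + C = C + 2*C²)
k(20)*Q(V(5, j(3))) = (-⅔ - ⅑*20)*(-4*(1 + 2*(-4))) = (-⅔ - 20/9)*(-4*(1 - 8)) = -(-104)*(-7)/9 = -26/9*28 = -728/9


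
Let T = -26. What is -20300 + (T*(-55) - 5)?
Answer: -18875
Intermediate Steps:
-20300 + (T*(-55) - 5) = -20300 + (-26*(-55) - 5) = -20300 + (1430 - 5) = -20300 + 1425 = -18875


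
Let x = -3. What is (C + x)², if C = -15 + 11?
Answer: 49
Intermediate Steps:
C = -4
(C + x)² = (-4 - 3)² = (-7)² = 49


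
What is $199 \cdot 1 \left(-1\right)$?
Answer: $-199$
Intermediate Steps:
$199 \cdot 1 \left(-1\right) = 199 \left(-1\right) = -199$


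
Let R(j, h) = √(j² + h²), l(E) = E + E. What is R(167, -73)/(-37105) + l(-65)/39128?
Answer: -65/19564 - √33218/37105 ≈ -0.0082344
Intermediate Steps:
l(E) = 2*E
R(j, h) = √(h² + j²)
R(167, -73)/(-37105) + l(-65)/39128 = √((-73)² + 167²)/(-37105) + (2*(-65))/39128 = √(5329 + 27889)*(-1/37105) - 130*1/39128 = √33218*(-1/37105) - 65/19564 = -√33218/37105 - 65/19564 = -65/19564 - √33218/37105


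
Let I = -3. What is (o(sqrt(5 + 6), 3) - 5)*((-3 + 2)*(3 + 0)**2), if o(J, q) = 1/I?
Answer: 48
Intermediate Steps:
o(J, q) = -1/3 (o(J, q) = 1/(-3) = -1/3)
(o(sqrt(5 + 6), 3) - 5)*((-3 + 2)*(3 + 0)**2) = (-1/3 - 5)*((-3 + 2)*(3 + 0)**2) = -(-16)*3**2/3 = -(-16)*9/3 = -16/3*(-9) = 48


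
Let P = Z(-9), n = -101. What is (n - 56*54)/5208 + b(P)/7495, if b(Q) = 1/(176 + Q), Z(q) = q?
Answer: -3911447917/6518671320 ≈ -0.60004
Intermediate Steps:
P = -9
(n - 56*54)/5208 + b(P)/7495 = (-101 - 56*54)/5208 + 1/((176 - 9)*7495) = (-101 - 3024)*(1/5208) + (1/7495)/167 = -3125*1/5208 + (1/167)*(1/7495) = -3125/5208 + 1/1251665 = -3911447917/6518671320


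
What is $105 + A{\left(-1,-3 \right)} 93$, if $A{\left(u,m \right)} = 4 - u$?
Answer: $570$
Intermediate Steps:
$105 + A{\left(-1,-3 \right)} 93 = 105 + \left(4 - -1\right) 93 = 105 + \left(4 + 1\right) 93 = 105 + 5 \cdot 93 = 105 + 465 = 570$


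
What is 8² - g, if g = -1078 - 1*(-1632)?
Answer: -490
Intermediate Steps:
g = 554 (g = -1078 + 1632 = 554)
8² - g = 8² - 1*554 = 64 - 554 = -490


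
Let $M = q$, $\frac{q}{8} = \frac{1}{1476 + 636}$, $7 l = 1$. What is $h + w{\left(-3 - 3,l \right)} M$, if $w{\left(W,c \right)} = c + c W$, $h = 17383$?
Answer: $\frac{32123779}{1848} \approx 17383.0$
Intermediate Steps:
$l = \frac{1}{7}$ ($l = \frac{1}{7} \cdot 1 = \frac{1}{7} \approx 0.14286$)
$q = \frac{1}{264}$ ($q = \frac{8}{1476 + 636} = \frac{8}{2112} = 8 \cdot \frac{1}{2112} = \frac{1}{264} \approx 0.0037879$)
$M = \frac{1}{264} \approx 0.0037879$
$w{\left(W,c \right)} = c + W c$
$h + w{\left(-3 - 3,l \right)} M = 17383 + \frac{1 - 6}{7} \cdot \frac{1}{264} = 17383 + \frac{1}{7} \left(-5\right) \frac{1}{264} = 17383 - \frac{5}{1848} = \frac{32123779}{1848}$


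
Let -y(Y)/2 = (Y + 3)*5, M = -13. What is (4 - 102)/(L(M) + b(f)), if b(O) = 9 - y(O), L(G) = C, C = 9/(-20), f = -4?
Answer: 1960/29 ≈ 67.586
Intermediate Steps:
y(Y) = -30 - 10*Y (y(Y) = -2*(Y + 3)*5 = -2*(3 + Y)*5 = -2*(15 + 5*Y) = -30 - 10*Y)
C = -9/20 (C = 9*(-1/20) = -9/20 ≈ -0.45000)
L(G) = -9/20
b(O) = 39 + 10*O (b(O) = 9 - (-30 - 10*O) = 9 + (30 + 10*O) = 39 + 10*O)
(4 - 102)/(L(M) + b(f)) = (4 - 102)/(-9/20 + (39 + 10*(-4))) = -98/(-9/20 + (39 - 40)) = -98/(-9/20 - 1) = -98/(-29/20) = -98*(-20/29) = 1960/29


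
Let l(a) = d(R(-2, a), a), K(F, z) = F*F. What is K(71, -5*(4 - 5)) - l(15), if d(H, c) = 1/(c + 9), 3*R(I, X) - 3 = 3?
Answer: 120983/24 ≈ 5041.0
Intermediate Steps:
R(I, X) = 2 (R(I, X) = 1 + (1/3)*3 = 1 + 1 = 2)
d(H, c) = 1/(9 + c)
K(F, z) = F**2
l(a) = 1/(9 + a)
K(71, -5*(4 - 5)) - l(15) = 71**2 - 1/(9 + 15) = 5041 - 1/24 = 120983/24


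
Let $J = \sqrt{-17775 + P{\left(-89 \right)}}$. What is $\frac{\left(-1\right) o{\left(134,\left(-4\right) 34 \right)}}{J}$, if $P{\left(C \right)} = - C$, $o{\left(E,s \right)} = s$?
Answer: $- \frac{68 i \sqrt{17686}}{8843} \approx - 1.0226 i$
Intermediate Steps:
$J = i \sqrt{17686}$ ($J = \sqrt{-17775 - -89} = \sqrt{-17775 + 89} = \sqrt{-17686} = i \sqrt{17686} \approx 132.99 i$)
$\frac{\left(-1\right) o{\left(134,\left(-4\right) 34 \right)}}{J} = \frac{\left(-1\right) \left(\left(-4\right) 34\right)}{i \sqrt{17686}} = \left(-1\right) \left(-136\right) \left(- \frac{i \sqrt{17686}}{17686}\right) = 136 \left(- \frac{i \sqrt{17686}}{17686}\right) = - \frac{68 i \sqrt{17686}}{8843}$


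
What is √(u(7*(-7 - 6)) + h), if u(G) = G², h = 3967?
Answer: 2*√3062 ≈ 110.67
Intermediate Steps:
√(u(7*(-7 - 6)) + h) = √((7*(-7 - 6))² + 3967) = √((7*(-13))² + 3967) = √((-91)² + 3967) = √(8281 + 3967) = √12248 = 2*√3062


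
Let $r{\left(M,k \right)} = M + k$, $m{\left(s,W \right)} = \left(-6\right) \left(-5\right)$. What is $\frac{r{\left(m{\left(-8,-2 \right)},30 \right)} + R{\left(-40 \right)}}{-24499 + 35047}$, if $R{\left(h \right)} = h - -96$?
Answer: $\frac{29}{2637} \approx 0.010997$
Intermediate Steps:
$m{\left(s,W \right)} = 30$
$R{\left(h \right)} = 96 + h$ ($R{\left(h \right)} = h + 96 = 96 + h$)
$\frac{r{\left(m{\left(-8,-2 \right)},30 \right)} + R{\left(-40 \right)}}{-24499 + 35047} = \frac{\left(30 + 30\right) + \left(96 - 40\right)}{-24499 + 35047} = \frac{60 + 56}{10548} = 116 \cdot \frac{1}{10548} = \frac{29}{2637}$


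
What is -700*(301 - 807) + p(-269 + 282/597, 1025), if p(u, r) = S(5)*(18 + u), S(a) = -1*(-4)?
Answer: 70286380/199 ≈ 3.5320e+5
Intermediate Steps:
S(a) = 4
p(u, r) = 72 + 4*u (p(u, r) = 4*(18 + u) = 72 + 4*u)
-700*(301 - 807) + p(-269 + 282/597, 1025) = -700*(301 - 807) + (72 + 4*(-269 + 282/597)) = -700*(-506) + (72 + 4*(-269 + 282*(1/597))) = 354200 + (72 + 4*(-269 + 94/199)) = 354200 + (72 + 4*(-53437/199)) = 354200 + (72 - 213748/199) = 354200 - 199420/199 = 70286380/199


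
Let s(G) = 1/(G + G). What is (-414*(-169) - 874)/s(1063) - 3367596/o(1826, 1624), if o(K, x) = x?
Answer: 2056425257/14 ≈ 1.4689e+8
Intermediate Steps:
s(G) = 1/(2*G)
(-414*(-169) - 874)/s(1063) - 3367596/o(1826, 1624) = (-414*(-169) - 874)/(((½)/1063)) - 3367596/1624 = (69966 - 874)/(((½)*(1/1063))) - 3367596*1/1624 = 69092/(1/2126) - 29031/14 = 69092*2126 - 29031/14 = 146889592 - 29031/14 = 2056425257/14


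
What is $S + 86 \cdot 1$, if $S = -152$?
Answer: $-66$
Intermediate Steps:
$S + 86 \cdot 1 = -152 + 86 \cdot 1 = -152 + 86 = -66$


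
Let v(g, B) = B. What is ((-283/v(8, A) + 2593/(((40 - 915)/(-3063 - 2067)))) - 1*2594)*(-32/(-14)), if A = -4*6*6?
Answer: 317780917/11025 ≈ 28824.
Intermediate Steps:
A = -144 (A = -24*6 = -144)
((-283/v(8, A) + 2593/(((40 - 915)/(-3063 - 2067)))) - 1*2594)*(-32/(-14)) = ((-283/(-144) + 2593/(((40 - 915)/(-3063 - 2067)))) - 1*2594)*(-32/(-14)) = ((-283*(-1/144) + 2593/((-875/(-5130)))) - 2594)*(-32*(-1/14)) = ((283/144 + 2593/((-875*(-1/5130)))) - 2594)*(16/7) = ((283/144 + 2593/(175/1026)) - 2594)*(16/7) = ((283/144 + 2593*(1026/175)) - 2594)*(16/7) = ((283/144 + 2660418/175) - 2594)*(16/7) = (383149717/25200 - 2594)*(16/7) = (317780917/25200)*(16/7) = 317780917/11025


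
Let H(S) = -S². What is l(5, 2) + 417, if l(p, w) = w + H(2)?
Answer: 415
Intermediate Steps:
l(p, w) = -4 + w (l(p, w) = w - 1*2² = w - 1*4 = w - 4 = -4 + w)
l(5, 2) + 417 = (-4 + 2) + 417 = -2 + 417 = 415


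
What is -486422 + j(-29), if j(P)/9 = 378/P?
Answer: -14109640/29 ≈ -4.8654e+5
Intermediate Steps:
j(P) = 3402/P (j(P) = 9*(378/P) = 3402/P)
-486422 + j(-29) = -486422 + 3402/(-29) = -486422 + 3402*(-1/29) = -486422 - 3402/29 = -14109640/29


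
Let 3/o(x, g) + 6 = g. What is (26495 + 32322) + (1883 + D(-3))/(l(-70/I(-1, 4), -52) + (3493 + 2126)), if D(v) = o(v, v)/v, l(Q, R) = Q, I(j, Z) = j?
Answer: 3011506165/51201 ≈ 58817.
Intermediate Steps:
o(x, g) = 3/(-6 + g)
D(v) = 3/(v*(-6 + v)) (D(v) = (3/(-6 + v))/v = 3/(v*(-6 + v)))
(26495 + 32322) + (1883 + D(-3))/(l(-70/I(-1, 4), -52) + (3493 + 2126)) = (26495 + 32322) + (1883 + 3/(-3*(-6 - 3)))/(-70/(-1) + (3493 + 2126)) = 58817 + (1883 + 3*(-⅓)/(-9))/(-70*(-1) + 5619) = 58817 + (1883 + 3*(-⅓)*(-⅑))/(70 + 5619) = 58817 + (1883 + ⅑)/5689 = 58817 + (16948/9)*(1/5689) = 58817 + 16948/51201 = 3011506165/51201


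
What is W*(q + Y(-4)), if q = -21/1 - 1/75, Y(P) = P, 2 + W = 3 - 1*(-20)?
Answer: -13132/25 ≈ -525.28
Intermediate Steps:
W = 21 (W = -2 + (3 - 1*(-20)) = -2 + (3 + 20) = -2 + 23 = 21)
q = -1576/75 (q = -21*1 - 1*1/75 = -21 - 1/75 = -1576/75 ≈ -21.013)
W*(q + Y(-4)) = 21*(-1576/75 - 4) = 21*(-1876/75) = -13132/25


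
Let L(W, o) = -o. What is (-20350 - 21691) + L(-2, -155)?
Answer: -41886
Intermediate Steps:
(-20350 - 21691) + L(-2, -155) = (-20350 - 21691) - 1*(-155) = -42041 + 155 = -41886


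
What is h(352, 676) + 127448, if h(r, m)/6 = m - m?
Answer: 127448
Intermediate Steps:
h(r, m) = 0 (h(r, m) = 6*(m - m) = 6*0 = 0)
h(352, 676) + 127448 = 0 + 127448 = 127448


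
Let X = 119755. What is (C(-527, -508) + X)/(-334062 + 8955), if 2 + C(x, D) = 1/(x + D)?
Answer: -123944354/336485745 ≈ -0.36835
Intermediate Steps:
C(x, D) = -2 + 1/(D + x) (C(x, D) = -2 + 1/(x + D) = -2 + 1/(D + x))
(C(-527, -508) + X)/(-334062 + 8955) = ((1 - 2*(-508) - 2*(-527))/(-508 - 527) + 119755)/(-334062 + 8955) = ((1 + 1016 + 1054)/(-1035) + 119755)/(-325107) = (-1/1035*2071 + 119755)*(-1/325107) = (-2071/1035 + 119755)*(-1/325107) = (123944354/1035)*(-1/325107) = -123944354/336485745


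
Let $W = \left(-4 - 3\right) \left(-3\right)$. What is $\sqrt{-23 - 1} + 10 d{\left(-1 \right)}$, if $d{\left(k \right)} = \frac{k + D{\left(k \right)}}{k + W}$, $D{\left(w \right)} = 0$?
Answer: $- \frac{1}{2} + 2 i \sqrt{6} \approx -0.5 + 4.899 i$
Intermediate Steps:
$W = 21$ ($W = \left(-7\right) \left(-3\right) = 21$)
$d{\left(k \right)} = \frac{k}{21 + k}$ ($d{\left(k \right)} = \frac{k + 0}{k + 21} = \frac{k}{21 + k}$)
$\sqrt{-23 - 1} + 10 d{\left(-1 \right)} = \sqrt{-23 - 1} + 10 \left(- \frac{1}{21 - 1}\right) = \sqrt{-24} + 10 \left(- \frac{1}{20}\right) = 2 i \sqrt{6} + 10 \left(\left(-1\right) \frac{1}{20}\right) = 2 i \sqrt{6} + 10 \left(- \frac{1}{20}\right) = 2 i \sqrt{6} - \frac{1}{2} = - \frac{1}{2} + 2 i \sqrt{6}$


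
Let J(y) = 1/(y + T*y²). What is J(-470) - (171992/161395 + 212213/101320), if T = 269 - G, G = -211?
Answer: -109586441516099367/34677699680606840 ≈ -3.1601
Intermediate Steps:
T = 480 (T = 269 - 1*(-211) = 269 + 211 = 480)
J(y) = 1/(y + 480*y²)
J(-470) - (171992/161395 + 212213/101320) = 1/((-470)*(1 + 480*(-470))) - (171992/161395 + 212213/101320) = -1/(470*(1 - 225600)) - (171992*(1/161395) + 212213*(1/101320)) = -1/470/(-225599) - (171992/161395 + 212213/101320) = -1/470*(-1/225599) - 1*2067053863/654101656 = 1/106031530 - 2067053863/654101656 = -109586441516099367/34677699680606840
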